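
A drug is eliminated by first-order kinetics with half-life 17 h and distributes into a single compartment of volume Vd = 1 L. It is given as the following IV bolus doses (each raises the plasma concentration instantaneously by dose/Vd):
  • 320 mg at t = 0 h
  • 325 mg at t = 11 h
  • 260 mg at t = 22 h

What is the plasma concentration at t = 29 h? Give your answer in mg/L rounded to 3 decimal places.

k = ln 2 / 17 = 0.04077 per h
Dose 1 (320 mg at t=0 h): 320·exp(−0.04077·29) = 98.091 mg/L
Dose 2 (325 mg at t=11 h): 325·exp(−0.04077·18) = 156.008 mg/L
Dose 3 (260 mg at t=22 h): 260·exp(−0.04077·7) = 195.443 mg/L
C(29) = 98.091 + 156.008 + 195.443 = 449.541 mg/L

449.541 mg/L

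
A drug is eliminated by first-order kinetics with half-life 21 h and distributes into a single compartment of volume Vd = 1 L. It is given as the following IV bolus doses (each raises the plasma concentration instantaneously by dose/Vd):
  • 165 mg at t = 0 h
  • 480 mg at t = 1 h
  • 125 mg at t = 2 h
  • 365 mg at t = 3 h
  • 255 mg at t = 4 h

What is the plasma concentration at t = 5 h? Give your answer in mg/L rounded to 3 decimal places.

1262.148 mg/L

k = ln 2 / 21 = 0.03301 per h
Dose 1 (165 mg at t=0 h): 165·exp(−0.03301·5) = 139.898 mg/L
Dose 2 (480 mg at t=1 h): 480·exp(−0.03301·4) = 420.632 mg/L
Dose 3 (125 mg at t=2 h): 125·exp(−0.03301·3) = 113.215 mg/L
Dose 4 (365 mg at t=3 h): 365·exp(−0.03301·2) = 341.683 mg/L
Dose 5 (255 mg at t=4 h): 255·exp(−0.03301·1) = 246.721 mg/L
C(5) = 139.898 + 420.632 + 113.215 + 341.683 + 246.721 = 1262.148 mg/L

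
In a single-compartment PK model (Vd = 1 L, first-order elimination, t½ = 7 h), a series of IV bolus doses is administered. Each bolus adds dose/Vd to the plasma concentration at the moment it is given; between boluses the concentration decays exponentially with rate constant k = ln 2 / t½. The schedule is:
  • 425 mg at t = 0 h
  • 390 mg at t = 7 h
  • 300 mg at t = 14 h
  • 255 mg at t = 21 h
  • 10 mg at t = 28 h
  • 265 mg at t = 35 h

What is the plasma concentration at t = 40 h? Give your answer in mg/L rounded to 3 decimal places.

249.231 mg/L

k = ln 2 / 7 = 0.09902 per h
Dose 1 (425 mg at t=0 h): 425·exp(−0.09902·40) = 8.095 mg/L
Dose 2 (390 mg at t=7 h): 390·exp(−0.09902·33) = 14.857 mg/L
Dose 3 (300 mg at t=14 h): 300·exp(−0.09902·26) = 22.857 mg/L
Dose 4 (255 mg at t=21 h): 255·exp(−0.09902·19) = 38.856 mg/L
Dose 5 (10 mg at t=28 h): 10·exp(−0.09902·12) = 3.048 mg/L
Dose 6 (265 mg at t=35 h): 265·exp(−0.09902·5) = 161.519 mg/L
C(40) = 8.095 + 14.857 + 22.857 + 38.856 + 3.048 + 161.519 = 249.231 mg/L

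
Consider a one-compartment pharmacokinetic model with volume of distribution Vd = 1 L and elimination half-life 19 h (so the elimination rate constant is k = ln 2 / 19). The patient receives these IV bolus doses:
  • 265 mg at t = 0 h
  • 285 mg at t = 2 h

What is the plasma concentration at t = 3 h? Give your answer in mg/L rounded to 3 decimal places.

k = ln 2 / 19 = 0.03648 per h
Dose 1 (265 mg at t=0 h): 265·exp(−0.03648·3) = 237.528 mg/L
Dose 2 (285 mg at t=2 h): 285·exp(−0.03648·1) = 274.790 mg/L
C(3) = 237.528 + 274.790 = 512.318 mg/L

512.318 mg/L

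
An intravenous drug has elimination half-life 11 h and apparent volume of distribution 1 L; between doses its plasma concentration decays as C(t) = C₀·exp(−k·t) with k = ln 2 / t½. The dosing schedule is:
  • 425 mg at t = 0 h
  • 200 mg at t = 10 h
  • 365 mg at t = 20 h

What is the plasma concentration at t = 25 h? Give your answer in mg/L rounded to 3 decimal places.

k = ln 2 / 11 = 0.06301 per h
Dose 1 (425 mg at t=0 h): 425·exp(−0.06301·25) = 87.949 mg/L
Dose 2 (200 mg at t=10 h): 200·exp(−0.06301·15) = 77.720 mg/L
Dose 3 (365 mg at t=20 h): 365·exp(−0.06301·5) = 266.355 mg/L
C(25) = 87.949 + 77.720 + 266.355 = 432.024 mg/L

432.024 mg/L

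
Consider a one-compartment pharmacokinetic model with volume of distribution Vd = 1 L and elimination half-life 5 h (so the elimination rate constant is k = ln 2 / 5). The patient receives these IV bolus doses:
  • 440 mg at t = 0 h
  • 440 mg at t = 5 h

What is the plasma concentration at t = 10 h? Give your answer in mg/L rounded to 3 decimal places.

330.000 mg/L

k = ln 2 / 5 = 0.13863 per h
Dose 1 (440 mg at t=0 h): 440·exp(−0.13863·10) = 110.000 mg/L
Dose 2 (440 mg at t=5 h): 440·exp(−0.13863·5) = 220.000 mg/L
C(10) = 110.000 + 220.000 = 330.000 mg/L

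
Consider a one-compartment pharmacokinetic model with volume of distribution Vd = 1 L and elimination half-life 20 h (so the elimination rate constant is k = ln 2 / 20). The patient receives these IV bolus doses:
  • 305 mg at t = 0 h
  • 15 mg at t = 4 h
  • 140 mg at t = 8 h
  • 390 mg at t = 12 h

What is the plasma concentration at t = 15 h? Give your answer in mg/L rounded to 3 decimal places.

k = ln 2 / 20 = 0.03466 per h
Dose 1 (305 mg at t=0 h): 305·exp(−0.03466·15) = 181.354 mg/L
Dose 2 (15 mg at t=4 h): 15·exp(−0.03466·11) = 10.245 mg/L
Dose 3 (140 mg at t=8 h): 140·exp(−0.03466·7) = 109.842 mg/L
Dose 4 (390 mg at t=12 h): 390·exp(−0.03466·3) = 351.488 mg/L
C(15) = 181.354 + 10.245 + 109.842 + 351.488 = 652.929 mg/L

652.929 mg/L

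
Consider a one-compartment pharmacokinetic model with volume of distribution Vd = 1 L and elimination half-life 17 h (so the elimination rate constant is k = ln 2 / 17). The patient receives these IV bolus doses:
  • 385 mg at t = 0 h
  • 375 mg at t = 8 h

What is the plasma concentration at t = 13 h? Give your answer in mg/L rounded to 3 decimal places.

532.440 mg/L

k = ln 2 / 17 = 0.04077 per h
Dose 1 (385 mg at t=0 h): 385·exp(−0.04077·13) = 226.601 mg/L
Dose 2 (375 mg at t=8 h): 375·exp(−0.04077·5) = 305.839 mg/L
C(13) = 226.601 + 305.839 = 532.440 mg/L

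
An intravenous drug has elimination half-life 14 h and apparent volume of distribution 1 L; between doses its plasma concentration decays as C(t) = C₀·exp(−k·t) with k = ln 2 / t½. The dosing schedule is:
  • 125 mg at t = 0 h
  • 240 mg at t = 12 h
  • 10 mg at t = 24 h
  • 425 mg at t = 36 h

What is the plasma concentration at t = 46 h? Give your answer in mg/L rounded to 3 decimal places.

k = ln 2 / 14 = 0.04951 per h
Dose 1 (125 mg at t=0 h): 125·exp(−0.04951·46) = 12.818 mg/L
Dose 2 (240 mg at t=12 h): 240·exp(−0.04951·34) = 44.580 mg/L
Dose 3 (10 mg at t=24 h): 10·exp(−0.04951·22) = 3.365 mg/L
Dose 4 (425 mg at t=36 h): 425·exp(−0.04951·10) = 259.040 mg/L
C(46) = 12.818 + 44.580 + 3.365 + 259.040 = 319.803 mg/L

319.803 mg/L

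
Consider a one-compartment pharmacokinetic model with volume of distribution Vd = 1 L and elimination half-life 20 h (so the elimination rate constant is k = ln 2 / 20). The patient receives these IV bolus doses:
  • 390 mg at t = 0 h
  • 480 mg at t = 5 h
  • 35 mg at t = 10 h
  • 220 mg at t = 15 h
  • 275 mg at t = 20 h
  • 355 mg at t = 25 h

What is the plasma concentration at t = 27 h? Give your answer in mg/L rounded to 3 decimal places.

1088.472 mg/L

k = ln 2 / 20 = 0.03466 per h
Dose 1 (390 mg at t=0 h): 390·exp(−0.03466·27) = 152.994 mg/L
Dose 2 (480 mg at t=5 h): 480·exp(−0.03466·22) = 223.928 mg/L
Dose 3 (35 mg at t=10 h): 35·exp(−0.03466·17) = 19.417 mg/L
Dose 4 (220 mg at t=15 h): 220·exp(−0.03466·12) = 145.146 mg/L
Dose 5 (275 mg at t=20 h): 275·exp(−0.03466·7) = 215.761 mg/L
Dose 6 (355 mg at t=25 h): 355·exp(−0.03466·2) = 331.227 mg/L
C(27) = 152.994 + 223.928 + 19.417 + 145.146 + 215.761 + 331.227 = 1088.472 mg/L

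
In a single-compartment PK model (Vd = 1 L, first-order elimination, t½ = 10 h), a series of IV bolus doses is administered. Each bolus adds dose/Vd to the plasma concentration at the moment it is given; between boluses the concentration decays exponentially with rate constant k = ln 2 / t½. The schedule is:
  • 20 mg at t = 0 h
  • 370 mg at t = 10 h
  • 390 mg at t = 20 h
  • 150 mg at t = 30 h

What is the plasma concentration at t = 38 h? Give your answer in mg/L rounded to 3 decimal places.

252.714 mg/L

k = ln 2 / 10 = 0.06931 per h
Dose 1 (20 mg at t=0 h): 20·exp(−0.06931·38) = 1.436 mg/L
Dose 2 (370 mg at t=10 h): 370·exp(−0.06931·28) = 53.127 mg/L
Dose 3 (390 mg at t=20 h): 390·exp(−0.06931·18) = 111.998 mg/L
Dose 4 (150 mg at t=30 h): 150·exp(−0.06931·8) = 86.152 mg/L
C(38) = 1.436 + 53.127 + 111.998 + 86.152 = 252.714 mg/L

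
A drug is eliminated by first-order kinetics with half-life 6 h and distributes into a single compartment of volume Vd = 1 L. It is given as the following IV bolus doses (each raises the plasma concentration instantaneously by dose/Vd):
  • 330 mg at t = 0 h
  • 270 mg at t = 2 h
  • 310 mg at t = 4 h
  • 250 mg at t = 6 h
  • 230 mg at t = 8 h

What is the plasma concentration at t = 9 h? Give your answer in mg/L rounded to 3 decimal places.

k = ln 2 / 6 = 0.11552 per h
Dose 1 (330 mg at t=0 h): 330·exp(−0.11552·9) = 116.673 mg/L
Dose 2 (270 mg at t=2 h): 270·exp(−0.11552·7) = 120.271 mg/L
Dose 3 (310 mg at t=4 h): 310·exp(−0.11552·5) = 173.982 mg/L
Dose 4 (250 mg at t=6 h): 250·exp(−0.11552·3) = 176.777 mg/L
Dose 5 (230 mg at t=8 h): 230·exp(−0.11552·1) = 204.907 mg/L
C(9) = 116.673 + 120.271 + 173.982 + 176.777 + 204.907 = 792.609 mg/L

792.609 mg/L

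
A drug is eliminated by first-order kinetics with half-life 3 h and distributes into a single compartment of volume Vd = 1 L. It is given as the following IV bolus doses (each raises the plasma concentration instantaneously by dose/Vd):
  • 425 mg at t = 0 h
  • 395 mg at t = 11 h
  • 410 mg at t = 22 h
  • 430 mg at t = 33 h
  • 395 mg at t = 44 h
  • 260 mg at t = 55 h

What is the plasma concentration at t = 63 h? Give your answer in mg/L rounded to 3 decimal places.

46.300 mg/L

k = ln 2 / 3 = 0.23105 per h
Dose 1 (425 mg at t=0 h): 425·exp(−0.23105·63) = 0.000 mg/L
Dose 2 (395 mg at t=11 h): 395·exp(−0.23105·52) = 0.002 mg/L
Dose 3 (410 mg at t=22 h): 410·exp(−0.23105·41) = 0.032 mg/L
Dose 4 (430 mg at t=33 h): 430·exp(−0.23105·30) = 0.420 mg/L
Dose 5 (395 mg at t=44 h): 395·exp(−0.23105·19) = 4.899 mg/L
Dose 6 (260 mg at t=55 h): 260·exp(−0.23105·8) = 40.947 mg/L
C(63) = 0.000 + 0.002 + 0.032 + 0.420 + 4.899 + 40.947 = 46.300 mg/L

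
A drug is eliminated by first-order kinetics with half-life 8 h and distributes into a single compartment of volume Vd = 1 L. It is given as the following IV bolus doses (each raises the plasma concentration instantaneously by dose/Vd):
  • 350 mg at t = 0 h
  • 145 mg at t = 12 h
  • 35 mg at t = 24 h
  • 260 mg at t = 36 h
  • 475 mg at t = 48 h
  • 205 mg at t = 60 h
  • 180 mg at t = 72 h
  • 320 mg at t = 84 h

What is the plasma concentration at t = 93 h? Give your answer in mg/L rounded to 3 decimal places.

199.466 mg/L

k = ln 2 / 8 = 0.08664 per h
Dose 1 (350 mg at t=0 h): 350·exp(−0.08664·93) = 0.111 mg/L
Dose 2 (145 mg at t=12 h): 145·exp(−0.08664·81) = 0.130 mg/L
Dose 3 (35 mg at t=24 h): 35·exp(−0.08664·69) = 0.089 mg/L
Dose 4 (260 mg at t=36 h): 260·exp(−0.08664·57) = 1.863 mg/L
Dose 5 (475 mg at t=48 h): 475·exp(−0.08664·45) = 9.625 mg/L
Dose 6 (205 mg at t=60 h): 205·exp(−0.08664·33) = 11.749 mg/L
Dose 7 (180 mg at t=72 h): 180·exp(−0.08664·21) = 29.179 mg/L
Dose 8 (320 mg at t=84 h): 320·exp(−0.08664·9) = 146.721 mg/L
C(93) = 0.111 + 0.130 + 0.089 + 1.863 + 9.625 + 11.749 + 29.179 + 146.721 = 199.466 mg/L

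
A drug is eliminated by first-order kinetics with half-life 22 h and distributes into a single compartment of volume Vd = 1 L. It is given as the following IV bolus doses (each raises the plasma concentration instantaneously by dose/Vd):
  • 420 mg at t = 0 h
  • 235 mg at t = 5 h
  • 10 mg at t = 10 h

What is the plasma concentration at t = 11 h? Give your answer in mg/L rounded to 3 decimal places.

501.197 mg/L

k = ln 2 / 22 = 0.03151 per h
Dose 1 (420 mg at t=0 h): 420·exp(−0.03151·11) = 296.985 mg/L
Dose 2 (235 mg at t=5 h): 235·exp(−0.03151·6) = 194.522 mg/L
Dose 3 (10 mg at t=10 h): 10·exp(−0.03151·1) = 9.690 mg/L
C(11) = 296.985 + 194.522 + 9.690 = 501.197 mg/L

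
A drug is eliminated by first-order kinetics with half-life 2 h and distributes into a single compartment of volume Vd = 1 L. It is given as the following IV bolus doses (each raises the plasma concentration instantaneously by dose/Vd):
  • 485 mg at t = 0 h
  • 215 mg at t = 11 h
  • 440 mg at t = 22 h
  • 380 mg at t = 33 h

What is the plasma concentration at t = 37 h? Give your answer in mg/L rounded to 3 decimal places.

k = ln 2 / 2 = 0.34657 per h
Dose 1 (485 mg at t=0 h): 485·exp(−0.34657·37) = 0.001 mg/L
Dose 2 (215 mg at t=11 h): 215·exp(−0.34657·26) = 0.026 mg/L
Dose 3 (440 mg at t=22 h): 440·exp(−0.34657·15) = 2.431 mg/L
Dose 4 (380 mg at t=33 h): 380·exp(−0.34657·4) = 95.000 mg/L
C(37) = 0.001 + 0.026 + 2.431 + 95.000 = 97.458 mg/L

97.458 mg/L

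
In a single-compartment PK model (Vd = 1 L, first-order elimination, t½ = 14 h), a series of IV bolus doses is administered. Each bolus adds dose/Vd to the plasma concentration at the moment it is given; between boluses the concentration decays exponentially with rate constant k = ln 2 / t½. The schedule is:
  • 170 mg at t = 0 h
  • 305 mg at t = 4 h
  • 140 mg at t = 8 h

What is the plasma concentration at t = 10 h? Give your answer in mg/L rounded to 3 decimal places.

k = ln 2 / 14 = 0.04951 per h
Dose 1 (170 mg at t=0 h): 170·exp(−0.04951·10) = 103.616 mg/L
Dose 2 (305 mg at t=4 h): 305·exp(−0.04951·6) = 226.614 mg/L
Dose 3 (140 mg at t=8 h): 140·exp(−0.04951·2) = 126.801 mg/L
C(10) = 103.616 + 226.614 + 126.801 = 457.032 mg/L

457.032 mg/L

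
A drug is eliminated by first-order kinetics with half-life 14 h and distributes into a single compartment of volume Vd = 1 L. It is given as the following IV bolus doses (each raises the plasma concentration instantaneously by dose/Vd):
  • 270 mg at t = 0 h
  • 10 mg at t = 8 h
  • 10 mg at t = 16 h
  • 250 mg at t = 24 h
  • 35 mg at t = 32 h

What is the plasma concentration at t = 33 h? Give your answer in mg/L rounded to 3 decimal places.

k = ln 2 / 14 = 0.04951 per h
Dose 1 (270 mg at t=0 h): 270·exp(−0.04951·33) = 52.698 mg/L
Dose 2 (10 mg at t=8 h): 10·exp(−0.04951·25) = 2.900 mg/L
Dose 3 (10 mg at t=16 h): 10·exp(−0.04951·17) = 4.310 mg/L
Dose 4 (250 mg at t=24 h): 250·exp(−0.04951·9) = 160.111 mg/L
Dose 5 (35 mg at t=32 h): 35·exp(−0.04951·1) = 33.309 mg/L
C(33) = 52.698 + 2.900 + 4.310 + 160.111 + 33.309 = 253.328 mg/L

253.328 mg/L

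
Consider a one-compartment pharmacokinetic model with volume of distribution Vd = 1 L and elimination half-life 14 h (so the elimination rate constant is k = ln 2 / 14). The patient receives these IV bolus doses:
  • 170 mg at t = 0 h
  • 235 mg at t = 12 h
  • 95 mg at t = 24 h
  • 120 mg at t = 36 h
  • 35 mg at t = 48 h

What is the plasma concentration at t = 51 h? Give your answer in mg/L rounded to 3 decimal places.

k = ln 2 / 14 = 0.04951 per h
Dose 1 (170 mg at t=0 h): 170·exp(−0.04951·51) = 13.609 mg/L
Dose 2 (235 mg at t=12 h): 235·exp(−0.04951·39) = 34.079 mg/L
Dose 3 (95 mg at t=24 h): 95·exp(−0.04951·27) = 24.955 mg/L
Dose 4 (120 mg at t=36 h): 120·exp(−0.04951·15) = 57.102 mg/L
Dose 5 (35 mg at t=48 h): 35·exp(−0.04951·3) = 30.169 mg/L
C(51) = 13.609 + 34.079 + 24.955 + 57.102 + 30.169 = 159.914 mg/L

159.914 mg/L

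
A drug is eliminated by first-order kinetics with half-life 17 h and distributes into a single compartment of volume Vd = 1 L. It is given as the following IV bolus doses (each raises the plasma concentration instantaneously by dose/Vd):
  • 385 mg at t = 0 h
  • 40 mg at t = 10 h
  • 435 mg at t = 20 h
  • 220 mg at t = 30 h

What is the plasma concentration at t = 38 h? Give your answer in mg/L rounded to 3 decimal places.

k = ln 2 / 17 = 0.04077 per h
Dose 1 (385 mg at t=0 h): 385·exp(−0.04077·38) = 81.766 mg/L
Dose 2 (40 mg at t=10 h): 40·exp(−0.04077·28) = 12.772 mg/L
Dose 3 (435 mg at t=20 h): 435·exp(−0.04077·18) = 208.810 mg/L
Dose 4 (220 mg at t=30 h): 220·exp(−0.04077·8) = 158.767 mg/L
C(38) = 81.766 + 12.772 + 208.810 + 158.767 = 462.115 mg/L

462.115 mg/L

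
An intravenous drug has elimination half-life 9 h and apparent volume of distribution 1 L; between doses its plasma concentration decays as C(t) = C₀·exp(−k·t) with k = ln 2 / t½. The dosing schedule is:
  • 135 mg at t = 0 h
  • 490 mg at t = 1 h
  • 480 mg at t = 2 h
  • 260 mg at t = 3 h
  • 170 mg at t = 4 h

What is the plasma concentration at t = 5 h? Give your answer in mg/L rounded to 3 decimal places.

k = ln 2 / 9 = 0.07702 per h
Dose 1 (135 mg at t=0 h): 135·exp(−0.07702·5) = 91.853 mg/L
Dose 2 (490 mg at t=1 h): 490·exp(−0.07702·4) = 360.085 mg/L
Dose 3 (480 mg at t=2 h): 480·exp(−0.07702·3) = 380.976 mg/L
Dose 4 (260 mg at t=3 h): 260·exp(−0.07702·2) = 222.883 mg/L
Dose 5 (170 mg at t=4 h): 170·exp(−0.07702·1) = 157.399 mg/L
C(5) = 91.853 + 360.085 + 380.976 + 222.883 + 157.399 = 1213.197 mg/L

1213.197 mg/L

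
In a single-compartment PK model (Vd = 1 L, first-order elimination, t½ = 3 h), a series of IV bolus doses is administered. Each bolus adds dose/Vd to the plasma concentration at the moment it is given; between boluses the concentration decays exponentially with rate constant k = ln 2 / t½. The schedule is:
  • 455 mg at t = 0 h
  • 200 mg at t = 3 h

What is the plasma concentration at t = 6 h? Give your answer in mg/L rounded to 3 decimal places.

k = ln 2 / 3 = 0.23105 per h
Dose 1 (455 mg at t=0 h): 455·exp(−0.23105·6) = 113.750 mg/L
Dose 2 (200 mg at t=3 h): 200·exp(−0.23105·3) = 100.000 mg/L
C(6) = 113.750 + 100.000 = 213.750 mg/L

213.750 mg/L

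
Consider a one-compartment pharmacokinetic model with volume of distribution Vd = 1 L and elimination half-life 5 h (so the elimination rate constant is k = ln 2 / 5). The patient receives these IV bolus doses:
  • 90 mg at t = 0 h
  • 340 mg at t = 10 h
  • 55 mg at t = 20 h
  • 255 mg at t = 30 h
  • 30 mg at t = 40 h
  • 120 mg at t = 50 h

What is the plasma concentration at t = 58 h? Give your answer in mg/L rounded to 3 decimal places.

k = ln 2 / 5 = 0.13863 per h
Dose 1 (90 mg at t=0 h): 90·exp(−0.13863·58) = 0.029 mg/L
Dose 2 (340 mg at t=10 h): 340·exp(−0.13863·48) = 0.438 mg/L
Dose 3 (55 mg at t=20 h): 55·exp(−0.13863·38) = 0.283 mg/L
Dose 4 (255 mg at t=30 h): 255·exp(−0.13863·28) = 5.257 mg/L
Dose 5 (30 mg at t=40 h): 30·exp(−0.13863·18) = 2.474 mg/L
Dose 6 (120 mg at t=50 h): 120·exp(−0.13863·8) = 39.585 mg/L
C(58) = 0.029 + 0.438 + 0.283 + 5.257 + 2.474 + 39.585 = 48.067 mg/L

48.067 mg/L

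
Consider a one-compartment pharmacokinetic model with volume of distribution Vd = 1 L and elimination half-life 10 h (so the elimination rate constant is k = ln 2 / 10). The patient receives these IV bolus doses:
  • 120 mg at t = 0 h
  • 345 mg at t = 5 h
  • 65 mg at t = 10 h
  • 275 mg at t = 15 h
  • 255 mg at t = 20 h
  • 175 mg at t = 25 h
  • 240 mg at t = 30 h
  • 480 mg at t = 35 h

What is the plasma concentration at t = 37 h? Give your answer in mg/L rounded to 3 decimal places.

k = ln 2 / 10 = 0.06931 per h
Dose 1 (120 mg at t=0 h): 120·exp(−0.06931·37) = 9.234 mg/L
Dose 2 (345 mg at t=5 h): 345·exp(−0.06931·32) = 37.542 mg/L
Dose 3 (65 mg at t=10 h): 65·exp(−0.06931·27) = 10.003 mg/L
Dose 4 (275 mg at t=15 h): 275·exp(−0.06931·22) = 59.850 mg/L
Dose 5 (255 mg at t=20 h): 255·exp(−0.06931·17) = 78.485 mg/L
Dose 6 (175 mg at t=25 h): 175·exp(−0.06931·12) = 76.173 mg/L
Dose 7 (240 mg at t=30 h): 240·exp(−0.06931·7) = 147.737 mg/L
Dose 8 (480 mg at t=35 h): 480·exp(−0.06931·2) = 417.864 mg/L
C(37) = 9.234 + 37.542 + 10.003 + 59.850 + 78.485 + 76.173 + 147.737 + 417.864 = 836.890 mg/L

836.890 mg/L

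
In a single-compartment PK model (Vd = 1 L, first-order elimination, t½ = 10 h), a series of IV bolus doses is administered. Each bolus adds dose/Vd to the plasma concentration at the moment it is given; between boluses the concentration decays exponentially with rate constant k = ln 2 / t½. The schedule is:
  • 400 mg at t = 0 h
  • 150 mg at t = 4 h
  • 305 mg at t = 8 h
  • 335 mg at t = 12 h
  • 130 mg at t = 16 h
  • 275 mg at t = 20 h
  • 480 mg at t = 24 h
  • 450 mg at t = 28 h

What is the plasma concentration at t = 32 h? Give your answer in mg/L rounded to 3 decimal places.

985.911 mg/L

k = ln 2 / 10 = 0.06931 per h
Dose 1 (400 mg at t=0 h): 400·exp(−0.06931·32) = 43.528 mg/L
Dose 2 (150 mg at t=4 h): 150·exp(−0.06931·28) = 21.538 mg/L
Dose 3 (305 mg at t=8 h): 305·exp(−0.06931·24) = 57.787 mg/L
Dose 4 (335 mg at t=12 h): 335·exp(−0.06931·20) = 83.750 mg/L
Dose 5 (130 mg at t=16 h): 130·exp(−0.06931·16) = 42.884 mg/L
Dose 6 (275 mg at t=20 h): 275·exp(−0.06931·12) = 119.701 mg/L
Dose 7 (480 mg at t=24 h): 480·exp(−0.06931·8) = 275.688 mg/L
Dose 8 (450 mg at t=28 h): 450·exp(−0.06931·4) = 341.036 mg/L
C(32) = 43.528 + 21.538 + 57.787 + 83.750 + 42.884 + 119.701 + 275.688 + 341.036 = 985.911 mg/L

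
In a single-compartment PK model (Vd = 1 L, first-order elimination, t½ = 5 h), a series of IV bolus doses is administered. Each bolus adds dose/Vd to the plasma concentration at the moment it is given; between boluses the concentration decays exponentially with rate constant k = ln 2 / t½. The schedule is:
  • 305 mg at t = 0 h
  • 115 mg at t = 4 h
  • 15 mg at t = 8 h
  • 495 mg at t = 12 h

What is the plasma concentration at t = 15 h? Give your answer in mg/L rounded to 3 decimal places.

395.415 mg/L

k = ln 2 / 5 = 0.13863 per h
Dose 1 (305 mg at t=0 h): 305·exp(−0.13863·15) = 38.125 mg/L
Dose 2 (115 mg at t=4 h): 115·exp(−0.13863·11) = 25.028 mg/L
Dose 3 (15 mg at t=8 h): 15·exp(−0.13863·7) = 5.684 mg/L
Dose 4 (495 mg at t=12 h): 495·exp(−0.13863·3) = 326.578 mg/L
C(15) = 38.125 + 25.028 + 5.684 + 326.578 = 395.415 mg/L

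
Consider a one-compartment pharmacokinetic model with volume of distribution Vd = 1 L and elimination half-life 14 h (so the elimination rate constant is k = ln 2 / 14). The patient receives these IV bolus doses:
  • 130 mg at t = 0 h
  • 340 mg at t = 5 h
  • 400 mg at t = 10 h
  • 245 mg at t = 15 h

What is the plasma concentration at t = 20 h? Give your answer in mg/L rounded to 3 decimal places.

k = ln 2 / 14 = 0.04951 per h
Dose 1 (130 mg at t=0 h): 130·exp(−0.04951·20) = 48.295 mg/L
Dose 2 (340 mg at t=5 h): 340·exp(−0.04951·15) = 161.788 mg/L
Dose 3 (400 mg at t=10 h): 400·exp(−0.04951·10) = 243.803 mg/L
Dose 4 (245 mg at t=15 h): 245·exp(−0.04951·5) = 191.274 mg/L
C(20) = 48.295 + 161.788 + 243.803 + 191.274 = 645.159 mg/L

645.159 mg/L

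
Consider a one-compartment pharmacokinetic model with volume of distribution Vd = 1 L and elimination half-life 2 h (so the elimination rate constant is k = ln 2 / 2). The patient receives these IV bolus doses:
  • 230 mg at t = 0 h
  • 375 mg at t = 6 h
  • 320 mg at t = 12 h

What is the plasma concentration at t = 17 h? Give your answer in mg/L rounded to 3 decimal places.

65.490 mg/L

k = ln 2 / 2 = 0.34657 per h
Dose 1 (230 mg at t=0 h): 230·exp(−0.34657·17) = 0.635 mg/L
Dose 2 (375 mg at t=6 h): 375·exp(−0.34657·11) = 8.286 mg/L
Dose 3 (320 mg at t=12 h): 320·exp(−0.34657·5) = 56.569 mg/L
C(17) = 0.635 + 8.286 + 56.569 = 65.490 mg/L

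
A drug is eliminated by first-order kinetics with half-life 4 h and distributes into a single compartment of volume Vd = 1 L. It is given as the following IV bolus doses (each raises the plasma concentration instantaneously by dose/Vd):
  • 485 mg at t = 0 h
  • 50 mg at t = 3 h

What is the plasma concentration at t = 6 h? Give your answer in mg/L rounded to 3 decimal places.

201.204 mg/L

k = ln 2 / 4 = 0.17329 per h
Dose 1 (485 mg at t=0 h): 485·exp(−0.17329·6) = 171.473 mg/L
Dose 2 (50 mg at t=3 h): 50·exp(−0.17329·3) = 29.730 mg/L
C(6) = 171.473 + 29.730 = 201.204 mg/L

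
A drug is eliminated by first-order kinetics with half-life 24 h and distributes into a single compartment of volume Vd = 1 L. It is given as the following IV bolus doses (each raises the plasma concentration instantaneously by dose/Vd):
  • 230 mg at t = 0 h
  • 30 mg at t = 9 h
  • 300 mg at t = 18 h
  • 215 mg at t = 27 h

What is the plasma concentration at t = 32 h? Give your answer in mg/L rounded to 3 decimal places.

493.031 mg/L

k = ln 2 / 24 = 0.02888 per h
Dose 1 (230 mg at t=0 h): 230·exp(−0.02888·32) = 91.276 mg/L
Dose 2 (30 mg at t=9 h): 30·exp(−0.02888·23) = 15.440 mg/L
Dose 3 (300 mg at t=18 h): 300·exp(−0.02888·14) = 200.226 mg/L
Dose 4 (215 mg at t=27 h): 215·exp(−0.02888·5) = 186.090 mg/L
C(32) = 91.276 + 15.440 + 200.226 + 186.090 = 493.031 mg/L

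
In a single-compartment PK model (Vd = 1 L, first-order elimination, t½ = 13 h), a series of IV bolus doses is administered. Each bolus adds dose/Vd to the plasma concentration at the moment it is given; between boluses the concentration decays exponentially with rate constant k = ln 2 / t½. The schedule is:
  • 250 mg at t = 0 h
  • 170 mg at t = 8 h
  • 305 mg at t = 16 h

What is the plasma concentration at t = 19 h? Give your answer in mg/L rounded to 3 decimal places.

445.257 mg/L

k = ln 2 / 13 = 0.05332 per h
Dose 1 (250 mg at t=0 h): 250·exp(−0.05332·19) = 90.776 mg/L
Dose 2 (170 mg at t=8 h): 170·exp(−0.05332·11) = 94.565 mg/L
Dose 3 (305 mg at t=16 h): 305·exp(−0.05332·3) = 259.915 mg/L
C(19) = 90.776 + 94.565 + 259.915 = 445.257 mg/L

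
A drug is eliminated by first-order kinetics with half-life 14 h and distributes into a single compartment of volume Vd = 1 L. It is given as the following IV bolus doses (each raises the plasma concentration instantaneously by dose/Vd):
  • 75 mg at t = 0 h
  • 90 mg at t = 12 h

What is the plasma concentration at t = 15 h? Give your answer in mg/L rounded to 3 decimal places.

k = ln 2 / 14 = 0.04951 per h
Dose 1 (75 mg at t=0 h): 75·exp(−0.04951·15) = 35.689 mg/L
Dose 2 (90 mg at t=12 h): 90·exp(−0.04951·3) = 77.578 mg/L
C(15) = 35.689 + 77.578 = 113.266 mg/L

113.266 mg/L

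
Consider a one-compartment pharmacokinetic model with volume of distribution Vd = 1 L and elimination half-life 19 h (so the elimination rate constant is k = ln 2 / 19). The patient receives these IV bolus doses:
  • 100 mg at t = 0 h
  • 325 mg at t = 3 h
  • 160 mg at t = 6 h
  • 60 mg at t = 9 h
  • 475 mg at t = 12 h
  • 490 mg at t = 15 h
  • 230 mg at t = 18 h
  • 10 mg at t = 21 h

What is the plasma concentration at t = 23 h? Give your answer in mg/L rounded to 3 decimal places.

1206.855 mg/L

k = ln 2 / 19 = 0.03648 per h
Dose 1 (100 mg at t=0 h): 100·exp(−0.03648·23) = 43.211 mg/L
Dose 2 (325 mg at t=3 h): 325·exp(−0.03648·20) = 156.679 mg/L
Dose 3 (160 mg at t=6 h): 160·exp(−0.03648·17) = 86.055 mg/L
Dose 4 (60 mg at t=9 h): 60·exp(−0.03648·14) = 36.003 mg/L
Dose 5 (475 mg at t=12 h): 475·exp(−0.03648·11) = 317.990 mg/L
Dose 6 (490 mg at t=15 h): 490·exp(−0.03648·8) = 365.971 mg/L
Dose 7 (230 mg at t=18 h): 230·exp(−0.03648·5) = 191.650 mg/L
Dose 8 (10 mg at t=21 h): 10·exp(−0.03648·2) = 9.296 mg/L
C(23) = 43.211 + 156.679 + 86.055 + 36.003 + 317.990 + 365.971 + 191.650 + 9.296 = 1206.855 mg/L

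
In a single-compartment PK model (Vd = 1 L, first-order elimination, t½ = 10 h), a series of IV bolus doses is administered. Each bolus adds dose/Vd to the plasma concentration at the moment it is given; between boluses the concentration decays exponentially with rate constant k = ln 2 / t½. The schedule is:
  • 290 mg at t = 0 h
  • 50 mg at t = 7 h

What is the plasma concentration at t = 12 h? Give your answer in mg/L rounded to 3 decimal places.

k = ln 2 / 10 = 0.06931 per h
Dose 1 (290 mg at t=0 h): 290·exp(−0.06931·12) = 126.230 mg/L
Dose 2 (50 mg at t=7 h): 50·exp(−0.06931·5) = 35.355 mg/L
C(12) = 126.230 + 35.355 = 161.585 mg/L

161.585 mg/L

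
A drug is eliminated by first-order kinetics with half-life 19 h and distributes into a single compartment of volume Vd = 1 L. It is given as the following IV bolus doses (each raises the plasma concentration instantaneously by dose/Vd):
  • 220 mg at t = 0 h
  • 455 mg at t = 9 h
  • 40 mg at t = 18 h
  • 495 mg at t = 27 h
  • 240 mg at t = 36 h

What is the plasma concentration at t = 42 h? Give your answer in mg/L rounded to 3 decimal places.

679.913 mg/L

k = ln 2 / 19 = 0.03648 per h
Dose 1 (220 mg at t=0 h): 220·exp(−0.03648·42) = 47.532 mg/L
Dose 2 (455 mg at t=9 h): 455·exp(−0.03648·33) = 136.512 mg/L
Dose 3 (40 mg at t=18 h): 40·exp(−0.03648·24) = 16.665 mg/L
Dose 4 (495 mg at t=27 h): 495·exp(−0.03648·15) = 286.385 mg/L
Dose 5 (240 mg at t=36 h): 240·exp(−0.03648·6) = 192.819 mg/L
C(42) = 47.532 + 136.512 + 16.665 + 286.385 + 192.819 = 679.913 mg/L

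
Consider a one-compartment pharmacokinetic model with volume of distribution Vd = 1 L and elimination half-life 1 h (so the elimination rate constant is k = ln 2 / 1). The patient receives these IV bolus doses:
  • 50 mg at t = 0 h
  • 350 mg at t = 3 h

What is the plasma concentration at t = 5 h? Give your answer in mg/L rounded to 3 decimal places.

k = ln 2 / 1 = 0.69315 per h
Dose 1 (50 mg at t=0 h): 50·exp(−0.69315·5) = 1.562 mg/L
Dose 2 (350 mg at t=3 h): 350·exp(−0.69315·2) = 87.500 mg/L
C(5) = 1.562 + 87.500 = 89.062 mg/L

89.062 mg/L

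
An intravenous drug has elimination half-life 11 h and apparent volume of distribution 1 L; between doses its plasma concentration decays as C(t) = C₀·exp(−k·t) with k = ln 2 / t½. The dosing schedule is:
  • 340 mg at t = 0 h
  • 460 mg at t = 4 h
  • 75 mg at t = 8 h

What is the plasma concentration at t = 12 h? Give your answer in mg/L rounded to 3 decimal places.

495.769 mg/L

k = ln 2 / 11 = 0.06301 per h
Dose 1 (340 mg at t=0 h): 340·exp(−0.06301·12) = 159.618 mg/L
Dose 2 (460 mg at t=4 h): 460·exp(−0.06301·8) = 277.861 mg/L
Dose 3 (75 mg at t=8 h): 75·exp(−0.06301·4) = 58.290 mg/L
C(12) = 159.618 + 277.861 + 58.290 = 495.769 mg/L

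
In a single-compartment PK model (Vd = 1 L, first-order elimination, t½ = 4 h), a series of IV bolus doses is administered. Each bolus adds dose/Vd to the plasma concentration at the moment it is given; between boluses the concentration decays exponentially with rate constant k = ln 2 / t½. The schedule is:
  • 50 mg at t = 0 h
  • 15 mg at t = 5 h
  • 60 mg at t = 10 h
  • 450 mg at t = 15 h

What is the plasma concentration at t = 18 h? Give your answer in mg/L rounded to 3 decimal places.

286.358 mg/L

k = ln 2 / 4 = 0.17329 per h
Dose 1 (50 mg at t=0 h): 50·exp(−0.17329·18) = 2.210 mg/L
Dose 2 (15 mg at t=5 h): 15·exp(−0.17329·13) = 1.577 mg/L
Dose 3 (60 mg at t=10 h): 60·exp(−0.17329·8) = 15.000 mg/L
Dose 4 (450 mg at t=15 h): 450·exp(−0.17329·3) = 267.572 mg/L
C(18) = 2.210 + 1.577 + 15.000 + 267.572 = 286.358 mg/L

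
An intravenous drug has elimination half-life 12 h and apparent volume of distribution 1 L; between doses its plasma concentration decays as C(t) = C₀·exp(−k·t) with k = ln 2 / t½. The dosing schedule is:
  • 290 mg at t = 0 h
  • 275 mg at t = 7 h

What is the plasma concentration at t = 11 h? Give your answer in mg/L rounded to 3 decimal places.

371.890 mg/L

k = ln 2 / 12 = 0.05776 per h
Dose 1 (290 mg at t=0 h): 290·exp(−0.05776·11) = 153.622 mg/L
Dose 2 (275 mg at t=7 h): 275·exp(−0.05776·4) = 218.268 mg/L
C(11) = 153.622 + 218.268 = 371.890 mg/L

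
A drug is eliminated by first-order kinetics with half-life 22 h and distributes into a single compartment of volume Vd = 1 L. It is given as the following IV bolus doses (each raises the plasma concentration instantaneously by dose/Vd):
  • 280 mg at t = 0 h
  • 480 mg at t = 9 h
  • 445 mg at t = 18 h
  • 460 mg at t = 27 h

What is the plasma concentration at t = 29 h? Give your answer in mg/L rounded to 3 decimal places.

k = ln 2 / 22 = 0.03151 per h
Dose 1 (280 mg at t=0 h): 280·exp(−0.03151·29) = 112.291 mg/L
Dose 2 (480 mg at t=9 h): 480·exp(−0.03151·20) = 255.610 mg/L
Dose 3 (445 mg at t=18 h): 445·exp(−0.03151·11) = 314.663 mg/L
Dose 4 (460 mg at t=27 h): 460·exp(−0.03151·2) = 431.908 mg/L
C(29) = 112.291 + 255.610 + 314.663 + 431.908 = 1114.472 mg/L

1114.472 mg/L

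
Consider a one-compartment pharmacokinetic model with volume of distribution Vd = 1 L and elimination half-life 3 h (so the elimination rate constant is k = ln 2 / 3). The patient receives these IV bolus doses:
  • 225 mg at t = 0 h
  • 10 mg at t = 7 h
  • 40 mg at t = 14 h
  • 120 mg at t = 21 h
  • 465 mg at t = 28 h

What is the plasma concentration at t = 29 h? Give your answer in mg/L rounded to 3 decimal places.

389.558 mg/L

k = ln 2 / 3 = 0.23105 per h
Dose 1 (225 mg at t=0 h): 225·exp(−0.23105·29) = 0.277 mg/L
Dose 2 (10 mg at t=7 h): 10·exp(−0.23105·22) = 0.062 mg/L
Dose 3 (40 mg at t=14 h): 40·exp(−0.23105·15) = 1.250 mg/L
Dose 4 (120 mg at t=21 h): 120·exp(−0.23105·8) = 18.899 mg/L
Dose 5 (465 mg at t=28 h): 465·exp(−0.23105·1) = 369.071 mg/L
C(29) = 0.277 + 0.062 + 1.250 + 18.899 + 369.071 = 389.558 mg/L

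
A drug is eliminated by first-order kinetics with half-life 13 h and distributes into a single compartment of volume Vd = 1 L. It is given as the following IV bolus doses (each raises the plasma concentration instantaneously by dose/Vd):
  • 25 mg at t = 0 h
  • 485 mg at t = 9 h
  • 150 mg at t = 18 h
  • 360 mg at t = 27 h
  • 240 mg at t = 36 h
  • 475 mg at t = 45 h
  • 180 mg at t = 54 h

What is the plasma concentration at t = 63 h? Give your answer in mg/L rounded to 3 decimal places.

444.739 mg/L

k = ln 2 / 13 = 0.05332 per h
Dose 1 (25 mg at t=0 h): 25·exp(−0.05332·63) = 0.869 mg/L
Dose 2 (485 mg at t=9 h): 485·exp(−0.05332·54) = 27.246 mg/L
Dose 3 (150 mg at t=18 h): 150·exp(−0.05332·45) = 13.616 mg/L
Dose 4 (360 mg at t=27 h): 360·exp(−0.05332·36) = 52.806 mg/L
Dose 5 (240 mg at t=36 h): 240·exp(−0.05332·27) = 56.885 mg/L
Dose 6 (475 mg at t=45 h): 475·exp(−0.05332·18) = 181.921 mg/L
Dose 7 (180 mg at t=54 h): 180·exp(−0.05332·9) = 111.395 mg/L
C(63) = 0.869 + 27.246 + 13.616 + 52.806 + 56.885 + 181.921 + 111.395 = 444.739 mg/L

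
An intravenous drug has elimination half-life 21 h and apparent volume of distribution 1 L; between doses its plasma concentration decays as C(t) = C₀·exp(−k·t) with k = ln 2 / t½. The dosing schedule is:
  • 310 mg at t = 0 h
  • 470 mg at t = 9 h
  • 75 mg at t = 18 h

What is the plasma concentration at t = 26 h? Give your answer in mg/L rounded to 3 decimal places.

457.182 mg/L

k = ln 2 / 21 = 0.03301 per h
Dose 1 (310 mg at t=0 h): 310·exp(−0.03301·26) = 131.419 mg/L
Dose 2 (470 mg at t=9 h): 470·exp(−0.03301·17) = 268.168 mg/L
Dose 3 (75 mg at t=18 h): 75·exp(−0.03301·8) = 57.595 mg/L
C(26) = 131.419 + 268.168 + 57.595 = 457.182 mg/L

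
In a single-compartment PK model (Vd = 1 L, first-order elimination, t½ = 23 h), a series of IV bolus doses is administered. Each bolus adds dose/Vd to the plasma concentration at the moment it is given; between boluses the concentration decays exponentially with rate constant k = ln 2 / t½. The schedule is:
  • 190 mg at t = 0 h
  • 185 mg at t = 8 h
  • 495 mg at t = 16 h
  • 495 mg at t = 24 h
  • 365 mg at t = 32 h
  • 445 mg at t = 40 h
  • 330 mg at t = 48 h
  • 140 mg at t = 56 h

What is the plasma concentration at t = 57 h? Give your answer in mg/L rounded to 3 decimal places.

1229.200 mg/L

k = ln 2 / 23 = 0.03014 per h
Dose 1 (190 mg at t=0 h): 190·exp(−0.03014·57) = 34.098 mg/L
Dose 2 (185 mg at t=8 h): 185·exp(−0.03014·49) = 42.252 mg/L
Dose 3 (495 mg at t=16 h): 495·exp(−0.03014·41) = 143.875 mg/L
Dose 4 (495 mg at t=24 h): 495·exp(−0.03014·33) = 183.102 mg/L
Dose 5 (365 mg at t=32 h): 365·exp(−0.03014·25) = 171.825 mg/L
Dose 6 (445 mg at t=40 h): 445·exp(−0.03014·17) = 266.600 mg/L
Dose 7 (330 mg at t=48 h): 330·exp(−0.03014·9) = 251.605 mg/L
Dose 8 (140 mg at t=56 h): 140·exp(−0.03014·1) = 135.844 mg/L
C(57) = 34.098 + 42.252 + 143.875 + 183.102 + 171.825 + 266.600 + 251.605 + 135.844 = 1229.200 mg/L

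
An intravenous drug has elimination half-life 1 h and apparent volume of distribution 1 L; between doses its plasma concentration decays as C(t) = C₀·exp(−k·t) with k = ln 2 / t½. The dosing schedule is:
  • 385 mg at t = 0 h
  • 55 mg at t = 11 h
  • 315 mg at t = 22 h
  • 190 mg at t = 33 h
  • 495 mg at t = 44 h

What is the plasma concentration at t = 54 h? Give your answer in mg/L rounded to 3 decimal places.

k = ln 2 / 1 = 0.69315 per h
Dose 1 (385 mg at t=0 h): 385·exp(−0.69315·54) = 0.000 mg/L
Dose 2 (55 mg at t=11 h): 55·exp(−0.69315·43) = 0.000 mg/L
Dose 3 (315 mg at t=22 h): 315·exp(−0.69315·32) = 0.000 mg/L
Dose 4 (190 mg at t=33 h): 190·exp(−0.69315·21) = 0.000 mg/L
Dose 5 (495 mg at t=44 h): 495·exp(−0.69315·10) = 0.483 mg/L
C(54) = 0.000 + 0.000 + 0.000 + 0.000 + 0.483 = 0.483 mg/L

0.483 mg/L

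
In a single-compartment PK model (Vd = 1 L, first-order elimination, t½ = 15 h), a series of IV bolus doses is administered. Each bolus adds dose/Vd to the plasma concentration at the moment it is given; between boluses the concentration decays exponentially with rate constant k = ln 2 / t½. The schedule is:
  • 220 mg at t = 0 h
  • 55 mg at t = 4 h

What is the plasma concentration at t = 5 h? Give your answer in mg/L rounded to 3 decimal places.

k = ln 2 / 15 = 0.04621 per h
Dose 1 (220 mg at t=0 h): 220·exp(−0.04621·5) = 174.614 mg/L
Dose 2 (55 mg at t=4 h): 55·exp(−0.04621·1) = 52.516 mg/L
C(5) = 174.614 + 52.516 = 227.130 mg/L

227.130 mg/L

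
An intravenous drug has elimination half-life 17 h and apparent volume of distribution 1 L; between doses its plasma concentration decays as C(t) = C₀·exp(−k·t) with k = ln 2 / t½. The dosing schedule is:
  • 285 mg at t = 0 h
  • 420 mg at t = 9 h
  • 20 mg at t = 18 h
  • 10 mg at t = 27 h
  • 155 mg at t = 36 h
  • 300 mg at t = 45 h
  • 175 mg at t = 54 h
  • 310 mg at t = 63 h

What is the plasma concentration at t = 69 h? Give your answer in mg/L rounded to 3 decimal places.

548.557 mg/L

k = ln 2 / 17 = 0.04077 per h
Dose 1 (285 mg at t=0 h): 285·exp(−0.04077·69) = 17.101 mg/L
Dose 2 (420 mg at t=9 h): 420·exp(−0.04077·60) = 36.374 mg/L
Dose 3 (20 mg at t=18 h): 20·exp(−0.04077·51) = 2.500 mg/L
Dose 4 (10 mg at t=27 h): 10·exp(−0.04077·42) = 1.804 mg/L
Dose 5 (155 mg at t=36 h): 155·exp(−0.04077·33) = 40.363 mg/L
Dose 6 (300 mg at t=45 h): 300·exp(−0.04077·24) = 112.755 mg/L
Dose 7 (175 mg at t=54 h): 175·exp(−0.04077·15) = 94.934 mg/L
Dose 8 (310 mg at t=63 h): 310·exp(−0.04077·6) = 242.726 mg/L
C(69) = 17.101 + 36.374 + 2.500 + 1.804 + 40.363 + 112.755 + 94.934 + 242.726 = 548.557 mg/L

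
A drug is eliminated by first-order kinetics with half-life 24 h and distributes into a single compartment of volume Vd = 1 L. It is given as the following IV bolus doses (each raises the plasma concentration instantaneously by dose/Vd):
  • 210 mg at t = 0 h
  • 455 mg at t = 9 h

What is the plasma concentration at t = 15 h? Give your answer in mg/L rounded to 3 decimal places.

k = ln 2 / 24 = 0.02888 per h
Dose 1 (210 mg at t=0 h): 210·exp(−0.02888·15) = 136.168 mg/L
Dose 2 (455 mg at t=9 h): 455·exp(−0.02888·6) = 382.608 mg/L
C(15) = 136.168 + 382.608 = 518.776 mg/L

518.776 mg/L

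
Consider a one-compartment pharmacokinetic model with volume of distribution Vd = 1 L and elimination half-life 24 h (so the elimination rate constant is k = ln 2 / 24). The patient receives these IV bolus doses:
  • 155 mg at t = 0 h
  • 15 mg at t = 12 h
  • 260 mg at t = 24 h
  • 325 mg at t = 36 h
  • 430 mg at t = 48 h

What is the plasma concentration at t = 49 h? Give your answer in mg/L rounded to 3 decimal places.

k = ln 2 / 24 = 0.02888 per h
Dose 1 (155 mg at t=0 h): 155·exp(−0.02888·49) = 37.647 mg/L
Dose 2 (15 mg at t=12 h): 15·exp(−0.02888·37) = 5.152 mg/L
Dose 3 (260 mg at t=24 h): 260·exp(−0.02888·25) = 126.299 mg/L
Dose 4 (325 mg at t=36 h): 325·exp(−0.02888·13) = 223.267 mg/L
Dose 5 (430 mg at t=48 h): 430·exp(−0.02888·1) = 417.759 mg/L
C(49) = 37.647 + 5.152 + 126.299 + 223.267 + 417.759 = 810.125 mg/L

810.125 mg/L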